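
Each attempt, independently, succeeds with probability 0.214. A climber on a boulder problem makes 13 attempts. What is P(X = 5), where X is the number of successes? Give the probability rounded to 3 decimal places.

0.084

X ~ Binomial(n=13, p=0.214).
P(X=5) = C(13,5) · p^5 · (1−p)^8
= 1287 · 0.00044882 · 0.14567 = 0.08414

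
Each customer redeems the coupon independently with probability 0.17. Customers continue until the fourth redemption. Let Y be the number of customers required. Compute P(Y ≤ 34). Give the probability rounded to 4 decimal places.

0.8530

Finishing within 34 customers ⇔ at least 4 successes in the first 34. With X ~ Binomial(34, 0.17), P(Y ≤ 34) = 1 − P(X ≤ 3).
  k=0: C(34,0)·0.17^0·0.83^34 = 0.001773
  k=1: C(34,1)·0.17^1·0.83^33 = 0.012345
  k=2: C(34,2)·0.17^2·0.83^32 = 0.041721
  k=3: C(34,3)·0.17^3·0.83^31 = 0.091151
1 − 0.146990 = 0.853010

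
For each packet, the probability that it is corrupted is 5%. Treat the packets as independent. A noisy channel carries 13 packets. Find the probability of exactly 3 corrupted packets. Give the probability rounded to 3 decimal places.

0.021

X ~ Binomial(n=13, p=0.05).
P(X=3) = C(13,3) · p^3 · (1−p)^10
= 286 · 0.000125 · 0.59874 = 0.02140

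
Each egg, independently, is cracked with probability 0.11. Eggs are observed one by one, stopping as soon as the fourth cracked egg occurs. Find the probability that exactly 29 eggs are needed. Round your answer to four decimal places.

Y = trial on which the fourth success occurs; negative binomial, r=4, p=0.11.
P(Y=29) = C(28,3) · p^4 · (1−p)^25
= 3276 · 0.00014641 · 0.054294 = 0.026041

0.0260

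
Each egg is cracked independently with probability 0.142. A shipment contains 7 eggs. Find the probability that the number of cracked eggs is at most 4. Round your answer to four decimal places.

0.9991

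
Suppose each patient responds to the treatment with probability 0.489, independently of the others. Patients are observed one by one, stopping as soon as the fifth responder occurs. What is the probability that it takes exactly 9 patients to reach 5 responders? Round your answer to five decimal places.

Y = trial on which the fifth success occurs; negative binomial, r=5, p=0.489.
P(Y=9) = C(8,4) · p^5 · (1−p)^4
= 70 · 0.02796 · 0.068184 = 0.1334523

0.13345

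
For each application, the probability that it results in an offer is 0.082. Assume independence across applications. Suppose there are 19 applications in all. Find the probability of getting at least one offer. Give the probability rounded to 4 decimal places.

P(at least one) = 1 − P(none) = 1 − (1 − 0.082)^19
= 1 − 0.196794 = 0.803206

0.8032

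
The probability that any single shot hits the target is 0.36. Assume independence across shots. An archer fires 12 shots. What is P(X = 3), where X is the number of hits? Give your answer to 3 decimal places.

0.185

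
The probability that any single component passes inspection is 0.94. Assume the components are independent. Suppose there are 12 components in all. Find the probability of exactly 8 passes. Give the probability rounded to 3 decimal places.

X ~ Binomial(n=12, p=0.94).
P(X=8) = C(12,8) · p^8 · (1−p)^4
= 495 · 0.60957 · 1.296e-05 = 0.00391

0.004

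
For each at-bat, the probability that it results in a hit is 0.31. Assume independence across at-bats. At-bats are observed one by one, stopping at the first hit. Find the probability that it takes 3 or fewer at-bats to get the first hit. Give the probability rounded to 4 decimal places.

0.6715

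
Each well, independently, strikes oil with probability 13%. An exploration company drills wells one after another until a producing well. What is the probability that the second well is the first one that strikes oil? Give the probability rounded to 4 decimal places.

0.1131

Geometric (trials to first success), p = 0.13.
P(Y = 2) = (1−p)^1 · p = 0.87 · 0.13 = 0.113100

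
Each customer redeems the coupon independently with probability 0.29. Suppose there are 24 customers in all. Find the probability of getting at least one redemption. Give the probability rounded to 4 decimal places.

0.9997

P(at least one) = 1 − P(none) = 1 − (1 − 0.29)^24
= 1 − 0.000269 = 0.999731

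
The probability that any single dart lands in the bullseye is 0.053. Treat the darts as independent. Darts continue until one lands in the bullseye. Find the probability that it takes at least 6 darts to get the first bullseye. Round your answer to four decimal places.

Y = number of darts to the first success; geometric, p = 0.053.
P(Y > 5) = P(first 5 all fail) = (1−p)^5 = 0.761640

0.7616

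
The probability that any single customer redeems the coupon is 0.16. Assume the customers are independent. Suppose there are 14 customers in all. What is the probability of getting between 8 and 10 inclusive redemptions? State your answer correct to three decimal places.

0.001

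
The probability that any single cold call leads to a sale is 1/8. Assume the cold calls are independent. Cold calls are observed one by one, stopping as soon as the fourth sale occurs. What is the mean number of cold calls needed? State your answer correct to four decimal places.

Y = total cold calls until the fourth success; negative binomial with r=4, p=0.125.
E[Y] = r / p = 4 / 0.125 = 32.000000

32.0000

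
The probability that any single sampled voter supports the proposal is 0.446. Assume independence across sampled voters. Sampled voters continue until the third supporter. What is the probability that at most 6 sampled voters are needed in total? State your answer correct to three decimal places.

0.550

Finishing within 6 sampled voters ⇔ at least 3 successes in the first 6. With X ~ Binomial(6, 0.446), P(Y ≤ 6) = 1 − P(X ≤ 2).
  k=0: C(6,0)·0.446^0·0.554^6 = 0.02891
  k=1: C(6,1)·0.446^1·0.554^5 = 0.13965
  k=2: C(6,2)·0.446^2·0.554^4 = 0.28106
1 − 0.44962 = 0.55038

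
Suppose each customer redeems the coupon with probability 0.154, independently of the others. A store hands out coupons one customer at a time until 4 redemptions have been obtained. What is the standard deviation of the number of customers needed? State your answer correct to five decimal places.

11.94523

Y = total customers until the fourth success; negative binomial with r=4, p=0.154.
SD(Y) = √[r(1−p)/p²] = √(142.6884804) = 11.9452284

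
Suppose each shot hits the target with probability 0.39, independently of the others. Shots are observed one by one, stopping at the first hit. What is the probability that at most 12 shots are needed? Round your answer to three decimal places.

0.997

Y = number of shots to the first success; geometric, p = 0.39.
P(Y ≤ 12) = 1 − (1−p)^12 = 1 − 0.00265 = 0.99735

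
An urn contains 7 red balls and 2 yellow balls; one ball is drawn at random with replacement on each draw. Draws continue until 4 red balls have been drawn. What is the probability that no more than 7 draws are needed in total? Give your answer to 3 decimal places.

0.952

Finishing within 7 draws ⇔ at least 4 successes in the first 7. With X ~ Binomial(7, 0.777778), P(Y ≤ 7) = 1 − P(X ≤ 3).
  k=0: C(7,0)·0.777778^0·0.222222^7 = 0.00003
  k=1: C(7,1)·0.777778^1·0.222222^6 = 0.00066
  k=2: C(7,2)·0.777778^2·0.222222^5 = 0.00688
  k=3: C(7,3)·0.777778^3·0.222222^4 = 0.04016
1 − 0.04773 = 0.95227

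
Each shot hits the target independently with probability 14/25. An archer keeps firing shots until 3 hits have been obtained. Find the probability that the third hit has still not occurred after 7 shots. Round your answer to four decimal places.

0.1402

Needing more than 7 shots ⇔ fewer than 3 successes in the first 7. With X ~ Binomial(7, 0.56), P(Y > 7) = P(X ≤ 2).
  k=0: C(7,0)·0.56^0·0.44^7 = 0.003193
  k=1: C(7,1)·0.56^1·0.44^6 = 0.028445
  k=2: C(7,2)·0.56^2·0.44^5 = 0.108607
P(X ≤ 2) = 0.140245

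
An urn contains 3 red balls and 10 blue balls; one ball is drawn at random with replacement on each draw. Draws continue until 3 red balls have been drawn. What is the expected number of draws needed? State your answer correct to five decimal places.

Y = total draws until the third success; negative binomial with r=3, p=0.230769.
E[Y] = r / p = 3 / 0.230769 = 13.0000000

13.00000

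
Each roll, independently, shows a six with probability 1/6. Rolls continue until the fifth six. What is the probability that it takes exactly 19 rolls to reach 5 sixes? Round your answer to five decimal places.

0.03065

Y = trial on which the fifth success occurs; negative binomial, r=5, p=0.166667.
P(Y=19) = C(18,4) · p^5 · (1−p)^14
= 3060 · 0.0001286 · 0.077887 = 0.0306498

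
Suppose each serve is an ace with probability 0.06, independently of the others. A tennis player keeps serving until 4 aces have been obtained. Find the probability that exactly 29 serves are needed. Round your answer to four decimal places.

Y = trial on which the fourth success occurs; negative binomial, r=4, p=0.06.
P(Y=29) = C(28,3) · p^4 · (1−p)^25
= 3276 · 1.296e-05 · 0.21291 = 0.009040

0.0090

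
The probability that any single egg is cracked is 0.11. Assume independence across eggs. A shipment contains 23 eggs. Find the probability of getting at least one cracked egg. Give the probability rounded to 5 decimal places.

0.93146

P(at least one) = 1 − P(none) = 1 − (1 − 0.11)^23
= 1 − 0.0685441 = 0.9314559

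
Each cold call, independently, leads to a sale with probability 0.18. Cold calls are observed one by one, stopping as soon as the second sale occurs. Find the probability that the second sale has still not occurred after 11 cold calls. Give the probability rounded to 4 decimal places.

0.3849

Needing more than 11 cold calls ⇔ fewer than 2 successes in the first 11. With X ~ Binomial(11, 0.18), P(Y > 11) = P(X ≤ 1).
  k=0: C(11,0)·0.18^0·0.82^11 = 0.112707
  k=1: C(11,1)·0.18^1·0.82^10 = 0.272147
P(X ≤ 1) = 0.384854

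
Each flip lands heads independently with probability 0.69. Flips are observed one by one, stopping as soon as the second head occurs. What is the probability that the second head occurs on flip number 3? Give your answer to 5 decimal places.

Y = trial on which the second success occurs; negative binomial, r=2, p=0.69.
P(Y=3) = C(2,1) · p^2 · (1−p)^1
= 2 · 0.4761 · 0.31 = 0.2951820

0.29518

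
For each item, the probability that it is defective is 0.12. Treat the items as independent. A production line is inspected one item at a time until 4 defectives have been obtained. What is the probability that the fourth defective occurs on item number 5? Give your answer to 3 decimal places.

Y = trial on which the fourth success occurs; negative binomial, r=4, p=0.12.
P(Y=5) = C(4,3) · p^4 · (1−p)^1
= 4 · 0.00020736 · 0.88 = 0.00073

0.001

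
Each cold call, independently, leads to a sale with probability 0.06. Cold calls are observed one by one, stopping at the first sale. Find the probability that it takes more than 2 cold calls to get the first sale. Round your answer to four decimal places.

0.8836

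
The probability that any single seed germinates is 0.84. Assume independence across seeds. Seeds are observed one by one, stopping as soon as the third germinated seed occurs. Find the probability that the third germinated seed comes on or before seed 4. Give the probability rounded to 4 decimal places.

0.8772

Finishing within 4 seeds ⇔ at least 3 successes in the first 4. With X ~ Binomial(4, 0.84), P(Y ≤ 4) = 1 − P(X ≤ 2).
  k=0: C(4,0)·0.84^0·0.16^4 = 0.000655
  k=1: C(4,1)·0.84^1·0.16^3 = 0.013763
  k=2: C(4,2)·0.84^2·0.16^2 = 0.108380
1 − 0.122798 = 0.877202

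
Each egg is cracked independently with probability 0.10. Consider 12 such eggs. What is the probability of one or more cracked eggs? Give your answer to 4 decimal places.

0.7176

P(at least one) = 1 − P(none) = 1 − (1 − 0.10)^12
= 1 − 0.282430 = 0.717570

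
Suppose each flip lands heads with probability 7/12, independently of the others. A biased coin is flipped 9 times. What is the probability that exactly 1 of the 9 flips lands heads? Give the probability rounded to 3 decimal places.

X ~ Binomial(n=9, p=0.583333).
P(X=1) = C(9,1) · p^1 · (1−p)^8
= 9 · 0.58333 · 0.00090847 = 0.00477

0.005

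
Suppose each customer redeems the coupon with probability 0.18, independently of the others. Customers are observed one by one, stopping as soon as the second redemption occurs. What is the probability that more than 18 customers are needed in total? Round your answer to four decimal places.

Needing more than 18 customers ⇔ fewer than 2 successes in the first 18. With X ~ Binomial(18, 0.18), P(Y > 18) = P(X ≤ 1).
  k=0: C(18,0)·0.18^0·0.82^18 = 0.028096
  k=1: C(18,1)·0.18^1·0.82^17 = 0.111015
P(X ≤ 1) = 0.139111

0.1391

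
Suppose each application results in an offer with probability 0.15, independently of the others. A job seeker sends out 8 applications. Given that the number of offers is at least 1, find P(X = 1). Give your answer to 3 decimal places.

X ~ Binomial(8, 0.15). Want P(X=1 | X≥1) = P(X=1) / P(X≥1).
P(X=1) = C(8,1)·0.15^1·0.85^7 = 0.38469
P(X≥1) = 1 − 0.27249 = 0.72751
Ratio = 0.38469 / 0.72751 = 0.52878

0.529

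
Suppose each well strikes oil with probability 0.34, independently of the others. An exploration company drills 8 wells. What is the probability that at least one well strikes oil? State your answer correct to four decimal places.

0.9640

P(at least one) = 1 − P(none) = 1 − (1 − 0.34)^8
= 1 − 0.036004 = 0.963996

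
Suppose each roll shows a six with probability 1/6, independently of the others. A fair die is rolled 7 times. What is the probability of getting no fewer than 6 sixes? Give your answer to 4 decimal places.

0.0001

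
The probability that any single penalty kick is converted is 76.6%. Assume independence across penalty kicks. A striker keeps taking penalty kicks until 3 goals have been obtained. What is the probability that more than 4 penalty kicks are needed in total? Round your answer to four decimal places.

0.2350

Needing more than 4 penalty kicks ⇔ fewer than 3 successes in the first 4. With X ~ Binomial(4, 0.766), P(Y > 4) = P(X ≤ 2).
  k=0: C(4,0)·0.766^0·0.234^4 = 0.002998
  k=1: C(4,1)·0.766^1·0.234^3 = 0.039259
  k=2: C(4,2)·0.766^2·0.234^2 = 0.192770
P(X ≤ 2) = 0.235027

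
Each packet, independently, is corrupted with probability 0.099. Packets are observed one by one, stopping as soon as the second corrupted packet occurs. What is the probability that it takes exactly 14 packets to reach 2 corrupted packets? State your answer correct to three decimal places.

Y = trial on which the second success occurs; negative binomial, r=2, p=0.099.
P(Y=14) = C(13,1) · p^2 · (1−p)^12
= 13 · 0.009801 · 0.28622 = 0.03647

0.036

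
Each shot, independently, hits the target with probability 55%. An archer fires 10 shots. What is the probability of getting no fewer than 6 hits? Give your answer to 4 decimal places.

0.5044

X ~ Binomial(10, 0.55); P(X ≥ 6) = Σ C(10,k) p^k (1−p)^(10−k) over k:
  k=6: C(10,6)·0.55^6·0.45^4 = 0.238367
  k=7: C(10,7)·0.55^7·0.45^3 = 0.166478
  k=8: C(10,8)·0.55^8·0.45^2 = 0.076303
  k=9: C(10,9)·0.55^9·0.45^1 = 0.020724
  k=10: C(10,10)·0.55^10·0.45^0 = 0.002533
Total = 0.504405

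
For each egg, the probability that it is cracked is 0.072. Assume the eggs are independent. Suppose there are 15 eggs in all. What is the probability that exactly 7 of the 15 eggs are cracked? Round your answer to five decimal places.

X ~ Binomial(n=15, p=0.072).
P(X=7) = C(15,7) · p^7 · (1−p)^8
= 6435 · 1.0031e-08 · 0.55003 = 0.0000355

0.00004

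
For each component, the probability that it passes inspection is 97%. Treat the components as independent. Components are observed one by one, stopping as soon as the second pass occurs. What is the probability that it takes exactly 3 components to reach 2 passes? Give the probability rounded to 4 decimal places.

Y = trial on which the second success occurs; negative binomial, r=2, p=0.97.
P(Y=3) = C(2,1) · p^2 · (1−p)^1
= 2 · 0.9409 · 0.03 = 0.056454

0.0565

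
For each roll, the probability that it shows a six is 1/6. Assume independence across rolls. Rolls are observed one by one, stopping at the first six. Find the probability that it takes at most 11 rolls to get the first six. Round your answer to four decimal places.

0.8654

Y = number of rolls to the first success; geometric, p = 0.166667.
P(Y ≤ 11) = 1 − (1−p)^11 = 1 − 0.134588 = 0.865412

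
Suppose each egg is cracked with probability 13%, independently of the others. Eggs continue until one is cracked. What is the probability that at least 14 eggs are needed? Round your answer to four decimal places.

0.1636

Y = number of eggs to the first success; geometric, p = 0.13.
P(Y > 13) = P(first 13 all fail) = (1−p)^13 = 0.163588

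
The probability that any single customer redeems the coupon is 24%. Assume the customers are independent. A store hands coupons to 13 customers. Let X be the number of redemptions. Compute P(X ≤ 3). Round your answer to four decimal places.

0.6178

X ~ Binomial(13, 0.24); P(X ≤ 3) = Σ C(13,k) p^k (1−p)^(13−k) over k:
  k=0: C(13,0)·0.24^0·0.76^13 = 0.028221
  k=1: C(13,1)·0.24^1·0.76^12 = 0.115856
  k=2: C(13,2)·0.24^2·0.76^11 = 0.219516
  k=3: C(13,3)·0.24^3·0.76^10 = 0.254177
Total = 0.617770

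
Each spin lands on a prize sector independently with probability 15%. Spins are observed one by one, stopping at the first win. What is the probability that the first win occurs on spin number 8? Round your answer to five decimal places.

0.04809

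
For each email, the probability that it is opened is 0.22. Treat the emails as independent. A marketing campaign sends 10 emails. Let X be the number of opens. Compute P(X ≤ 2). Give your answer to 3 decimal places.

X ~ Binomial(10, 0.22); P(X ≤ 2) = Σ C(10,k) p^k (1−p)^(10−k) over k:
  k=0: C(10,0)·0.22^0·0.78^10 = 0.08336
  k=1: C(10,1)·0.22^1·0.78^9 = 0.23511
  k=2: C(10,2)·0.22^2·0.78^8 = 0.29841
Total = 0.61688

0.617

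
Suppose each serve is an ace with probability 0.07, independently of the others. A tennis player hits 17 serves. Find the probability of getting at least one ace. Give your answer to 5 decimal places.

0.70879

P(at least one) = 1 − P(none) = 1 − (1 − 0.07)^17
= 1 − 0.2912126 = 0.7087874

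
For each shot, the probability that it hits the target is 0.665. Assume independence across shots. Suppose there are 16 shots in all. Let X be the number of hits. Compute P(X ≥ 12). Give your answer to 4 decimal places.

0.3339

X ~ Binomial(16, 0.665); P(X ≥ 12) = Σ C(16,k) p^k (1−p)^(16−k) over k:
  k=12: C(16,12)·0.665^12·0.335^4 = 0.171439
  k=13: C(16,13)·0.665^13·0.335^3 = 0.104714
  k=14: C(16,14)·0.665^14·0.335^2 = 0.044542
  k=15: C(16,15)·0.665^15·0.335^1 = 0.011789
  k=16: C(16,16)·0.665^16·0.335^0 = 0.001463
Total = 0.333948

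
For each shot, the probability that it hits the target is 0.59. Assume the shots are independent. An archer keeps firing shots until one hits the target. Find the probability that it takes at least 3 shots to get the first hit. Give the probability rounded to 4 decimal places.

0.1681

Y = number of shots to the first success; geometric, p = 0.59.
P(Y > 2) = P(first 2 all fail) = (1−p)^2 = 0.168100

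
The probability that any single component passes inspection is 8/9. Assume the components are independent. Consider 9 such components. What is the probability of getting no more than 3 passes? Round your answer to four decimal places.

0.0001

X ~ Binomial(9, 0.888889); P(X ≤ 3) = Σ C(9,k) p^k (1−p)^(9−k) over k:
  k=0: C(9,0)·0.888889^0·0.111111^9 = 0.000000
  k=1: C(9,1)·0.888889^1·0.111111^8 = 0.000000
  k=2: C(9,2)·0.888889^2·0.111111^7 = 0.000006
  k=3: C(9,3)·0.888889^3·0.111111^6 = 0.000111
Total = 0.000117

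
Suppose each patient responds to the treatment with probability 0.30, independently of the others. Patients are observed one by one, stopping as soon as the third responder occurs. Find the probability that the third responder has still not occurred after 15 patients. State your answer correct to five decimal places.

0.12683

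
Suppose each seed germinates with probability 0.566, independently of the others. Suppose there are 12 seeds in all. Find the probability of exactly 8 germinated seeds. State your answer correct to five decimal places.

0.18497

X ~ Binomial(n=12, p=0.566).
P(X=8) = C(12,8) · p^8 · (1−p)^4
= 495 · 0.010532 · 0.035478 = 0.1849676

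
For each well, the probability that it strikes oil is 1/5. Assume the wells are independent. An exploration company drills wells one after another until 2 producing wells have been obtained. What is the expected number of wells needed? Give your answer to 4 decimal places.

Y = total wells until the second success; negative binomial with r=2, p=0.20.
E[Y] = r / p = 2 / 0.20 = 10.000000

10.0000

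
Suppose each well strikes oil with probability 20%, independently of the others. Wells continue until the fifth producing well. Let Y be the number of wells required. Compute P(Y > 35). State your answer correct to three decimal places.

0.143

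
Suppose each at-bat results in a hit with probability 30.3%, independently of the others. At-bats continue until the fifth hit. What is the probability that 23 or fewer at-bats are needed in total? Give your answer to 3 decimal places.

0.871

Finishing within 23 at-bats ⇔ at least 5 successes in the first 23. With X ~ Binomial(23, 0.303), P(Y ≤ 23) = 1 − P(X ≤ 4).
  k=0: C(23,0)·0.303^0·0.697^23 = 0.00025
  k=1: C(23,1)·0.303^1·0.697^22 = 0.00248
  k=2: C(23,2)·0.303^2·0.697^21 = 0.01185
  k=3: C(23,3)·0.303^3·0.697^20 = 0.03607
  k=4: C(23,4)·0.303^4·0.697^19 = 0.07841
1 − 0.12907 = 0.87093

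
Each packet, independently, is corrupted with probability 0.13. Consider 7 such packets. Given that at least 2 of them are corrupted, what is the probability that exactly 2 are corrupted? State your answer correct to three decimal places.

X ~ Binomial(7, 0.13). Want P(X=2 | X≥2) = P(X=2) / P(X≥2).
P(X=2) = C(7,2)·0.13^2·0.87^5 = 0.17689
P(X≥2) = 1 − 0.37725 − 0.39460 = 0.22815
Ratio = 0.17689 / 0.22815 = 0.77534

0.775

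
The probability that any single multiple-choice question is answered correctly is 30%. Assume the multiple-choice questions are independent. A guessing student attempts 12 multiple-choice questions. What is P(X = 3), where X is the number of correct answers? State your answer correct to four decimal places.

0.2397

X ~ Binomial(n=12, p=0.30).
P(X=3) = C(12,3) · p^3 · (1−p)^9
= 220 · 0.027 · 0.040354 = 0.239700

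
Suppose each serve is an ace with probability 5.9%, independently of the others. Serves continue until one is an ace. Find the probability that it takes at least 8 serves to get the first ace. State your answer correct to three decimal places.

Y = number of serves to the first success; geometric, p = 0.059.
P(Y > 7) = P(first 7 all fail) = (1−p)^7 = 0.65332

0.653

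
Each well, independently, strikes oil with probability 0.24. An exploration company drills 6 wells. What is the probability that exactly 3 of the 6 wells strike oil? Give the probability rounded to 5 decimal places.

0.12137

X ~ Binomial(n=6, p=0.24).
P(X=3) = C(6,3) · p^3 · (1−p)^3
= 20 · 0.013824 · 0.43898 = 0.1213681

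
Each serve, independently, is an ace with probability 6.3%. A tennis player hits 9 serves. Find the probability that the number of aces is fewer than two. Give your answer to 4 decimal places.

X ~ Binomial(9, 0.063); P(X ≤ 1) = Σ C(9,k) p^k (1−p)^(9−k) over k:
  k=0: C(9,0)·0.063^0·0.937^9 = 0.556745
  k=1: C(9,1)·0.063^1·0.937^8 = 0.336899
Total = 0.893644

0.8936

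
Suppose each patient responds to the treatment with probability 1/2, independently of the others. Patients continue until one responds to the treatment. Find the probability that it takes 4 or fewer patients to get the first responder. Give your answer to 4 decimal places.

0.9375

Y = number of patients to the first success; geometric, p = 0.50.
P(Y ≤ 4) = 1 − (1−p)^4 = 1 − 0.062500 = 0.937500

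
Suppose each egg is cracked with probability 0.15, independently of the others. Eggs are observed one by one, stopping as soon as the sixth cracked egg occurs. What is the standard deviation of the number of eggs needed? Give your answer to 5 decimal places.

15.05545

Y = total eggs until the sixth success; negative binomial with r=6, p=0.15.
SD(Y) = √[r(1−p)/p²] = √(226.6666667) = 15.0554531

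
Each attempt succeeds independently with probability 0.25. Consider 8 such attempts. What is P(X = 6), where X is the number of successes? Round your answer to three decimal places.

0.004

X ~ Binomial(n=8, p=0.25).
P(X=6) = C(8,6) · p^6 · (1−p)^2
= 28 · 0.00024414 · 0.5625 = 0.00385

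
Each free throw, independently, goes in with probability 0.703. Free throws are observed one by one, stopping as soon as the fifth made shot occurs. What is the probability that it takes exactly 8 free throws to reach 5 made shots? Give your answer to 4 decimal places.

Y = trial on which the fifth success occurs; negative binomial, r=5, p=0.703.
P(Y=8) = C(7,4) · p^5 · (1−p)^3
= 35 · 0.1717 · 0.026198 = 0.157440

0.1574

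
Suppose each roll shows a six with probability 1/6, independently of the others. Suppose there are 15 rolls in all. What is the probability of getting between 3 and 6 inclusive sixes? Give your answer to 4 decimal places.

0.4612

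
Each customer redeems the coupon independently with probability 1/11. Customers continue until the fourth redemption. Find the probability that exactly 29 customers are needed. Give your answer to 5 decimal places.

Y = trial on which the fourth success occurs; negative binomial, r=4, p=0.090909.
P(Y=29) = C(28,3) · p^4 · (1−p)^25
= 3276 · 6.8301e-05 · 0.092296 = 0.0206517

0.02065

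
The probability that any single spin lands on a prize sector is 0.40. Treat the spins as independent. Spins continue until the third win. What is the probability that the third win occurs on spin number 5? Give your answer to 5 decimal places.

Y = trial on which the third success occurs; negative binomial, r=3, p=0.40.
P(Y=5) = C(4,2) · p^3 · (1−p)^2
= 6 · 0.064 · 0.36 = 0.1382400

0.13824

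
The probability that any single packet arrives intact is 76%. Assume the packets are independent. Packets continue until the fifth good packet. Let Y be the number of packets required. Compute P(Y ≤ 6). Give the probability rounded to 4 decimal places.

0.5578

Finishing within 6 packets ⇔ at least 5 successes in the first 6. With X ~ Binomial(6, 0.76), P(Y ≤ 6) = 1 − P(X ≤ 4).
  k=0: C(6,0)·0.76^0·0.24^6 = 0.000191
  k=1: C(6,1)·0.76^1·0.24^5 = 0.003631
  k=2: C(6,2)·0.76^2·0.24^4 = 0.028745
  k=3: C(6,3)·0.76^3·0.24^3 = 0.121368
  k=4: C(6,4)·0.76^4·0.24^2 = 0.288249
1 − 0.442184 = 0.557816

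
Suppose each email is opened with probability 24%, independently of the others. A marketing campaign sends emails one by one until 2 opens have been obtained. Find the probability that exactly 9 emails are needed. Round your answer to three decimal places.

Y = trial on which the second success occurs; negative binomial, r=2, p=0.24.
P(Y=9) = C(8,1) · p^2 · (1−p)^7
= 8 · 0.0576 · 0.14645 = 0.06749

0.067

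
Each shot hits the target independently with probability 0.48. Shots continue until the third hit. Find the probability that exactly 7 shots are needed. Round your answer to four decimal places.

0.1213

Y = trial on which the third success occurs; negative binomial, r=3, p=0.48.
P(Y=7) = C(6,2) · p^3 · (1−p)^4
= 15 · 0.11059 · 0.073116 = 0.121291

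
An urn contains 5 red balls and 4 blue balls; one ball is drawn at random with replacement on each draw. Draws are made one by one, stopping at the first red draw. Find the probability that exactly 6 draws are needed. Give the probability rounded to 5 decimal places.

0.00963

Geometric (trials to first success), p = 0.555556.
P(Y = 6) = (1−p)^5 · p = 0.017342 · 0.555556 = 0.0096342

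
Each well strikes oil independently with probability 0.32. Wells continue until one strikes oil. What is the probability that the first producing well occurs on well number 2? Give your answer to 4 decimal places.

0.2176

Geometric (trials to first success), p = 0.32.
P(Y = 2) = (1−p)^1 · p = 0.68 · 0.32 = 0.217600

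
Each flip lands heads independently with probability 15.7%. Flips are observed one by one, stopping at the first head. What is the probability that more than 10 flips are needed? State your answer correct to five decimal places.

Y = number of flips to the first success; geometric, p = 0.157.
P(Y > 10) = P(first 10 all fail) = (1−p)^10 = 0.1812491

0.18125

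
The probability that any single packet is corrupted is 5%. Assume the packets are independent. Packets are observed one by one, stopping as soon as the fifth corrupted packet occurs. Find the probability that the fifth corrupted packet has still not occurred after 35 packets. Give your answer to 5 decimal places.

Needing more than 35 packets ⇔ fewer than 5 successes in the first 35. With X ~ Binomial(35, 0.05), P(Y > 35) = P(X ≤ 4).
  k=0: C(35,0)·0.05^0·0.95^35 = 0.1660834
  k=1: C(35,1)·0.05^1·0.95^34 = 0.3059431
  k=2: C(35,2)·0.05^2·0.95^33 = 0.2737385
  k=3: C(35,3)·0.05^3·0.95^32 = 0.1584802
  k=4: C(35,4)·0.05^4·0.95^31 = 0.0667285
P(X ≤ 4) = 0.9709737

0.97097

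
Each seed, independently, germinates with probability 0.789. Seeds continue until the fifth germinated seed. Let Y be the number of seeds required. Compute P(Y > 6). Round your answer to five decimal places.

0.37166

Needing more than 6 seeds ⇔ fewer than 5 successes in the first 6. With X ~ Binomial(6, 0.789), P(Y > 6) = P(X ≤ 4).
  k=0: C(6,0)·0.789^0·0.211^6 = 0.0000882
  k=1: C(6,1)·0.789^1·0.211^5 = 0.0019799
  k=2: C(6,2)·0.789^2·0.211^4 = 0.0185087
  k=3: C(6,3)·0.789^3·0.211^3 = 0.0922802
  k=4: C(6,4)·0.789^4·0.211^2 = 0.2587999
P(X ≤ 4) = 0.3716569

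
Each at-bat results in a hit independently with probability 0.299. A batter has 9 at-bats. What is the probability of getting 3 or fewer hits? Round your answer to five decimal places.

0.73194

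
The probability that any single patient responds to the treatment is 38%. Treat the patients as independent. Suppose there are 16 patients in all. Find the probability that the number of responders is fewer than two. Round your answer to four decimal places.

X ~ Binomial(16, 0.38); P(X ≤ 1) = Σ C(16,k) p^k (1−p)^(16−k) over k:
  k=0: C(16,0)·0.38^0·0.62^16 = 0.000477
  k=1: C(16,1)·0.38^1·0.62^15 = 0.004675
Total = 0.005152

0.0052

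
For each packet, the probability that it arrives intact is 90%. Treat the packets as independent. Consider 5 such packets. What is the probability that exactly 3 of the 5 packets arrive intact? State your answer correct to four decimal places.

X ~ Binomial(n=5, p=0.90).
P(X=3) = C(5,3) · p^3 · (1−p)^2
= 10 · 0.729 · 0.01 = 0.072900

0.0729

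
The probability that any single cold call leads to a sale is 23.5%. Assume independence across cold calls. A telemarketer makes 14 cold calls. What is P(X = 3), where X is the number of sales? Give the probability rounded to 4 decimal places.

0.2481

X ~ Binomial(n=14, p=0.235).
P(X=3) = C(14,3) · p^3 · (1−p)^11
= 364 · 0.012978 · 0.052514 = 0.248074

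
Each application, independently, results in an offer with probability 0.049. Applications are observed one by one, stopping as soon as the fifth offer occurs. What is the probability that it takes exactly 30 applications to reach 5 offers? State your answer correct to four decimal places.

0.0019

Y = trial on which the fifth success occurs; negative binomial, r=5, p=0.049.
P(Y=30) = C(29,4) · p^5 · (1−p)^25
= 23751 · 2.8248e-07 · 0.28478 = 0.001911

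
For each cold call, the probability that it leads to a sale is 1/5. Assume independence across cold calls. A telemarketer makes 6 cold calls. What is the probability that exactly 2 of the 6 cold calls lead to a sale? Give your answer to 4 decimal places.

X ~ Binomial(n=6, p=0.20).
P(X=2) = C(6,2) · p^2 · (1−p)^4
= 15 · 0.04 · 0.4096 = 0.245760

0.2458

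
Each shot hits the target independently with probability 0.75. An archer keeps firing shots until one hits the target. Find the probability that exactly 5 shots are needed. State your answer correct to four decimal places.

0.0029

Geometric (trials to first success), p = 0.75.
P(Y = 5) = (1−p)^4 · p = 0.0039062 · 0.75 = 0.002930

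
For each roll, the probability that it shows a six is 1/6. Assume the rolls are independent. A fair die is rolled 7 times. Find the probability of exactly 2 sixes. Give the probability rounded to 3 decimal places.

X ~ Binomial(n=7, p=0.166667).
P(X=2) = C(7,2) · p^2 · (1−p)^5
= 21 · 0.027778 · 0.40188 = 0.23443

0.234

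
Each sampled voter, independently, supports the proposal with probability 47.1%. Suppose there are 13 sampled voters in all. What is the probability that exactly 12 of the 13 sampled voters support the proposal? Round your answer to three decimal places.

0.001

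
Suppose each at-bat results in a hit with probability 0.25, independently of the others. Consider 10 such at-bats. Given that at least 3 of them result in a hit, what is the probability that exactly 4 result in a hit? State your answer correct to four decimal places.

X ~ Binomial(10, 0.25). Want P(X=4 | X≥3) = P(X=4) / P(X≥3).
P(X=4) = C(10,4)·0.25^4·0.75^6 = 0.145998
P(X≥3) = 1 − 0.056314 − 0.187712 − 0.281568 = 0.474407
Ratio = 0.145998 / 0.474407 = 0.307748

0.3077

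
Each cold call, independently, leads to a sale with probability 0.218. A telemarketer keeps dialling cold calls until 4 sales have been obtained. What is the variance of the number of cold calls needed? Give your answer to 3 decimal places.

Y = total cold calls until the fourth success; negative binomial with r=4, p=0.218.
Var(Y) = r(1−p)/p² = 4·0.782 / 0.218² = 65.81938

65.819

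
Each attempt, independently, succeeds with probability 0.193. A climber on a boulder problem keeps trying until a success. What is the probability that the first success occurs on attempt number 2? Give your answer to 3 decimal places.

0.156

Geometric (trials to first success), p = 0.193.
P(Y = 2) = (1−p)^1 · p = 0.807 · 0.193 = 0.15575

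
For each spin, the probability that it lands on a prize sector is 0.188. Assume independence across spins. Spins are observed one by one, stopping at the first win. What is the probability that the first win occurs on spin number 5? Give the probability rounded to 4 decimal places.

Geometric (trials to first success), p = 0.188.
P(Y = 5) = (1−p)^4 · p = 0.43473 · 0.188 = 0.081730

0.0817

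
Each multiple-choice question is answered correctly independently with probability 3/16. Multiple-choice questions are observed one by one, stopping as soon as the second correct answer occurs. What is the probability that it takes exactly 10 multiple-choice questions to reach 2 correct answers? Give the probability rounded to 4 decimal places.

0.0601

Y = trial on which the second success occurs; negative binomial, r=2, p=0.1875.
P(Y=10) = C(9,1) · p^2 · (1−p)^8
= 9 · 0.035156 · 0.18993 = 0.060094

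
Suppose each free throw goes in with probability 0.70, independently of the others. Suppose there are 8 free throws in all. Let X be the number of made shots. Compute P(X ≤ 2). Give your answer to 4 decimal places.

0.0113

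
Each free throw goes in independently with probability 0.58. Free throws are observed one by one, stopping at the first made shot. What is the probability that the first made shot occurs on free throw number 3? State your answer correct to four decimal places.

0.1023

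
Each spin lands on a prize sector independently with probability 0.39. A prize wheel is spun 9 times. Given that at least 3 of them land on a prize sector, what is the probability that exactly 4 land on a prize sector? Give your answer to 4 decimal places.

X ~ Binomial(9, 0.39). Want P(X=4 | X≥3) = P(X=4) / P(X≥3).
P(X=4) = C(9,4)·0.39^4·0.61^5 = 0.246194
P(X≥3) = 1 − 0.011694 − 0.067289 − 0.172084 = 0.748933
Ratio = 0.246194 / 0.748933 = 0.328727

0.3287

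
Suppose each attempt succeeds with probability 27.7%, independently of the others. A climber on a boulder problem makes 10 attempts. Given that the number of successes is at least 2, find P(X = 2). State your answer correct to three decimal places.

0.318

X ~ Binomial(10, 0.277). Want P(X=2 | X≥2) = P(X=2) / P(X≥2).
P(X=2) = C(10,2)·0.277^2·0.723^8 = 0.25780
P(X≥2) = 1 − 0.03903 − 0.14953 = 0.81144
Ratio = 0.25780 / 0.81144 = 0.31770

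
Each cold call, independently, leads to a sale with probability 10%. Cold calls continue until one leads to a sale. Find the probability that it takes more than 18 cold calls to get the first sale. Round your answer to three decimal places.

Y = number of cold calls to the first success; geometric, p = 0.10.
P(Y > 18) = P(first 18 all fail) = (1−p)^18 = 0.15009

0.150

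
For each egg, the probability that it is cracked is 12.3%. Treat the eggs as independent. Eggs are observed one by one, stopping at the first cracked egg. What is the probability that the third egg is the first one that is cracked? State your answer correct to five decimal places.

0.09460

Geometric (trials to first success), p = 0.123.
P(Y = 3) = (1−p)^2 · p = 0.76913 · 0.123 = 0.0946029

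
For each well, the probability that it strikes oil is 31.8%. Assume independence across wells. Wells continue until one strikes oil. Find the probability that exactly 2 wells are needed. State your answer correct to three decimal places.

0.217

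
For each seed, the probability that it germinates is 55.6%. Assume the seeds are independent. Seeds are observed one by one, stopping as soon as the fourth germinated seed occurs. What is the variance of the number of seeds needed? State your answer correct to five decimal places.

Y = total seeds until the fourth success; negative binomial with r=4, p=0.556.
Var(Y) = r(1−p)/p² = 4·0.444 / 0.556² = 5.7450443

5.74504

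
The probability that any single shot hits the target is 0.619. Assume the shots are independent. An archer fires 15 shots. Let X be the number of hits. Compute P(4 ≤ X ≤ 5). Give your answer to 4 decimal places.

0.0225

X ~ Binomial(15, 0.619); P(4 ≤ X ≤ 5) = Σ C(15,k) p^k (1−p)^(15−k) over k:
  k=4: C(15,4)·0.619^4·0.381^11 = 0.004921
  k=5: C(15,5)·0.619^5·0.381^10 = 0.017590
Total = 0.022511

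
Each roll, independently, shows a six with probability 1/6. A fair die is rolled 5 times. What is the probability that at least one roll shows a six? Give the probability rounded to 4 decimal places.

0.5981

P(at least one) = 1 − P(none) = 1 − (1 − 0.166667)^5
= 1 − 0.401878 = 0.598122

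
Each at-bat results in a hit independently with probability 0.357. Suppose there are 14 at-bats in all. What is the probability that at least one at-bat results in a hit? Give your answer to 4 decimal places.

0.9979

P(at least one) = 1 − P(none) = 1 − (1 − 0.357)^14
= 1 − 0.002065 = 0.997935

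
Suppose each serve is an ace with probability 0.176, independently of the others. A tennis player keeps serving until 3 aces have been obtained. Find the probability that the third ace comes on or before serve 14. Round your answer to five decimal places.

Finishing within 14 serves ⇔ at least 3 successes in the first 14. With X ~ Binomial(14, 0.176), P(Y ≤ 14) = 1 − P(X ≤ 2).
  k=0: C(14,0)·0.176^0·0.824^14 = 0.0665244
  k=1: C(14,1)·0.176^1·0.824^13 = 0.1989273
  k=2: C(14,2)·0.176^2·0.824^12 = 0.2761807
1 − 0.5416324 = 0.4583676

0.45837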